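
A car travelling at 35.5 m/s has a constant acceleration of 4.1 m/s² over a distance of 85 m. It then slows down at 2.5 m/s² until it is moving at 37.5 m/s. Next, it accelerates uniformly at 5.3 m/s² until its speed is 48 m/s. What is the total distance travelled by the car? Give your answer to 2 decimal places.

279.89 m

Phase 1 (accelerating): v₀ = 35.5 m/s, a = 4.1 m/s².
v² = v₀² + 2aΔx = 35.5² + 2·4.1·85 = 1960 → v = 44.2 m/s
t = (v − v₀)/a = (44.2 − 35.5)/4.1 = 2.13 s

Phase 2 (decelerating): v₀ = 44.2 m/s, a = -2.5 m/s².
v = v₀ + at → t = (37.5 − 44.2) / -2.5 = 2.70 s
v² = v₀² + 2aΔx → Δx = (37.5² − 44.2²)/(2·-2.5) = 110 m

Phase 3 (accelerating): v₀ = 37.5 m/s, a = 5.3 m/s².
v = v₀ + at → t = (48 − 37.5) / 5.3 = 1.98 s
v² = v₀² + 2aΔx → Δx = (48² − 37.5²)/(2·5.3) = 84.7 m
Total distance = 85.0 + 110 + 84.7 = 280 m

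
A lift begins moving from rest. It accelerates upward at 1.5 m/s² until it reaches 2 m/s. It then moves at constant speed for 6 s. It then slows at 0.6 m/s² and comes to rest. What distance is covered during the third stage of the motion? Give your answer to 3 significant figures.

3.33 m

Phase 1 (accelerating): v₀ = 0 m/s, a = 1.5 m/s².
v = v₀ + at → t = (2 − 0) / 1.5 = 1.33 s
v² = v₀² + 2aΔx → Δx = (2² − 0²)/(2·1.5) = 1.33 m

Phase 2 (constant speed): v₀ = 2.00 m/s, a = 0 m/s².
v = v₀ + at = 2.00 + (0)(6) = 2.00 m/s
Δx = v₀t + ½at² = 2.00·6 + 0.5·0·6² = 12.0 m

Phase 3 (decelerating): v₀ = 2.00 m/s, a = -0.6 m/s².
v = v₀ + at → t = (0 − 2.00) / -0.6 = 3.33 s
v² = v₀² + 2aΔx → Δx = (0² − 2.00²)/(2·-0.6) = 3.33 m
Distance in phase 3 = 3.33 m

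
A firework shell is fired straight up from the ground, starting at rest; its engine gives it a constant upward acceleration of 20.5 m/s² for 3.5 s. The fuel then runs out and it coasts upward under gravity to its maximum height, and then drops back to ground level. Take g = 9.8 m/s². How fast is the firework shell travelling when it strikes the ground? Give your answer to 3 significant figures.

87.2 m/s

Phase 1 (powered ascent): v₀ = 0 m/s, a = 20.5 m/s².
v = v₀ + at = 0 + (20.5)(3.5) = 71.8 m/s
Δx = v₀t + ½at² = 0·3.5 + 0.5·20.5·3.5² = 126 m

Phase 2 (coasting upward): v₀ = 71.8 m/s, a = -9.8 m/s².
v = v₀ + at → t = (0 − 71.8) / -9.8 = 7.32 s
v² = v₀² + 2aΔx → Δx = (0² − 71.8²)/(2·-9.8) = 263 m

Phase 3 (free fall): v₀ = 0 m/s, a = -9.8 m/s².
Falls 388 m from rest: t = √(2·388/9.8) = 8.90 s; v = g·t = 87.2 m/s.
Impact speed = 87.2 m/s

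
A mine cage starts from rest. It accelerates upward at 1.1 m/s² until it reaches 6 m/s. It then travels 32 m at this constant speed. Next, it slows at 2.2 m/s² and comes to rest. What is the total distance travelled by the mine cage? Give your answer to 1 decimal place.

56.5 m

Phase 1 (accelerating): v₀ = 0 m/s, a = 1.1 m/s².
v = v₀ + at → t = (6 − 0) / 1.1 = 5.45 s
v² = v₀² + 2aΔx → Δx = (6² − 0²)/(2·1.1) = 16.4 m

Phase 2 (constant speed): v₀ = 6.00 m/s, a = 0 m/s².
Constant speed: t = d/v = 32/6.00 = 5.33 s

Phase 3 (decelerating): v₀ = 6.00 m/s, a = -2.2 m/s².
v = v₀ + at → t = (0 − 6.00) / -2.2 = 2.73 s
v² = v₀² + 2aΔx → Δx = (0² − 6.00²)/(2·-2.2) = 8.18 m
Total distance = 16.4 + 32.0 + 8.18 = 56.5 m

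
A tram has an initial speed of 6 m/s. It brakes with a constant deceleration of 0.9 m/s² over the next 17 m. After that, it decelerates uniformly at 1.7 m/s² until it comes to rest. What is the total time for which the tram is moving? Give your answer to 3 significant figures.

5.45 s

Phase 1 (decelerating): v₀ = 6.00 m/s, a = -0.9 m/s².
v² = v₀² + 2aΔx = 6.00² + 2·-0.9·17 = 5.40 → v = 2.32 m/s
t = (v − v₀)/a = (2.32 − 6.00)/-0.9 = 4.08 s

Phase 2 (decelerating): v₀ = 2.32 m/s, a = -1.7 m/s².
v = v₀ + at → t = (0 − 2.32) / -1.7 = 1.37 s
v² = v₀² + 2aΔx → Δx = (0² − 2.32²)/(2·-1.7) = 1.59 m
Total time = 4.08 + 1.37 = 5.45 s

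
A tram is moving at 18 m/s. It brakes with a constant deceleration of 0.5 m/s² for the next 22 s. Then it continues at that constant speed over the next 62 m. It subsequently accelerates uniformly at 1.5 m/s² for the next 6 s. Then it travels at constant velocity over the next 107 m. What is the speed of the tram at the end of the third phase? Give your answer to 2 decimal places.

16.00 m/s

Phase 1 (decelerating): v₀ = 18.0 m/s, a = -0.5 m/s².
v = v₀ + at = 18.0 + (-0.5)(22) = 7.00 m/s
Δx = v₀t + ½at² = 18.0·22 + 0.5·-0.5·22² = 275 m

Phase 2 (constant speed): v₀ = 7.00 m/s, a = 0 m/s².
Constant speed: t = d/v = 62/7.00 = 8.86 s

Phase 3 (accelerating): v₀ = 7.00 m/s, a = 1.5 m/s².
v = v₀ + at = 7.00 + (1.5)(6) = 16.0 m/s
Δx = v₀t + ½at² = 7.00·6 + 0.5·1.5·6² = 69.0 m
Speed at end of phase 3 = 16.0 m/s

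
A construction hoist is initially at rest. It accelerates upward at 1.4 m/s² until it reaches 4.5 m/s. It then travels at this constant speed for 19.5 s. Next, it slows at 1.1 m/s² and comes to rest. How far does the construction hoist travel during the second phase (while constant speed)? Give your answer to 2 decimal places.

87.75 m

Phase 1 (accelerating): v₀ = 0 m/s, a = 1.4 m/s².
v = v₀ + at → t = (4.5 − 0) / 1.4 = 3.21 s
v² = v₀² + 2aΔx → Δx = (4.5² − 0²)/(2·1.4) = 7.23 m

Phase 2 (constant speed): v₀ = 4.50 m/s, a = 0 m/s².
v = v₀ + at = 4.50 + (0)(19.5) = 4.50 m/s
Δx = v₀t + ½at² = 4.50·19.5 + 0.5·0·19.5² = 87.8 m
Distance in phase 2 = 87.8 m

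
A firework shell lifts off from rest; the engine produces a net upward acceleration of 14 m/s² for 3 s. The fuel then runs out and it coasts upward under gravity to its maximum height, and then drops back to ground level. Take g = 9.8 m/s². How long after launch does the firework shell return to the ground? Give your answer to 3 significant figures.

Phase 1 (powered ascent): v₀ = 0 m/s, a = 14 m/s².
v = v₀ + at = 0 + (14)(3) = 42.0 m/s
Δx = v₀t + ½at² = 0·3 + 0.5·14·3² = 63.0 m

Phase 2 (coasting upward): v₀ = 42.0 m/s, a = -9.8 m/s².
v = v₀ + at → t = (0 − 42.0) / -9.8 = 4.29 s
v² = v₀² + 2aΔx → Δx = (0² − 42.0²)/(2·-9.8) = 90.0 m

Phase 3 (free fall): v₀ = 0 m/s, a = -9.8 m/s².
Falls 153 m from rest: t = √(2·153/9.8) = 5.59 s; v = g·t = 54.8 m/s.
Total time = 3.00 + 4.29 + 5.59 = 12.9 s

12.9 s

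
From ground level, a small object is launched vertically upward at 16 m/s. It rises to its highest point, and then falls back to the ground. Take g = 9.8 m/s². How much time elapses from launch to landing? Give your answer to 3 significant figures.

Phase 1 (rising): v₀ = 16.0 m/s, a = -9.8 m/s².
v = v₀ + at → t = (0 − 16.0) / -9.8 = 1.63 s
v² = v₀² + 2aΔx → Δx = (0² − 16.0²)/(2·-9.8) = 13.1 m

Phase 2 (falling): v₀ = 0 m/s, a = -9.8 m/s².
Falls 13.1 m from rest: t = √(2·13.1/9.8) = 1.63 s; v = g·t = 16.0 m/s.
Total time = 1.63 + 1.63 = 3.27 s

3.27 s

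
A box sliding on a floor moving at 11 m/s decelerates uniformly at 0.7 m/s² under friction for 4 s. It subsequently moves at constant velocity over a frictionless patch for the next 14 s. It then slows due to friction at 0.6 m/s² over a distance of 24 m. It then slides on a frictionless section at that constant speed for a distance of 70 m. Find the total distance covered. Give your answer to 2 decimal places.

247.20 m

Phase 1 (decelerating): v₀ = 11.0 m/s, a = -0.7 m/s².
v = v₀ + at = 11.0 + (-0.7)(4) = 8.20 m/s
Δx = v₀t + ½at² = 11.0·4 + 0.5·-0.7·4² = 38.4 m

Phase 2 (constant speed): v₀ = 8.20 m/s, a = 0 m/s².
v = v₀ + at = 8.20 + (0)(14) = 8.20 m/s
Δx = v₀t + ½at² = 8.20·14 + 0.5·0·14² = 115 m

Phase 3 (decelerating): v₀ = 8.20 m/s, a = -0.6 m/s².
v² = v₀² + 2aΔx = 8.20² + 2·-0.6·24 = 38.4 → v = 6.20 m/s
t = (v − v₀)/a = (6.20 − 8.20)/-0.6 = 3.33 s

Phase 4 (constant speed): v₀ = 6.20 m/s, a = 0 m/s².
Constant speed: t = d/v = 70/6.20 = 11.3 s
Total distance = 38.4 + 115 + 24.0 + 70.0 = 247 m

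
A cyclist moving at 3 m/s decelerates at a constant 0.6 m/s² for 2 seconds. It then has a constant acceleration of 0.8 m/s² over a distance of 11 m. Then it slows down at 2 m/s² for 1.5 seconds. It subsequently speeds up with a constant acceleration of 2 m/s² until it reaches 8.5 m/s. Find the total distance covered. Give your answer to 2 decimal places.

37.85 m

Phase 1 (decelerating): v₀ = 3.00 m/s, a = -0.6 m/s².
v = v₀ + at = 3.00 + (-0.6)(2) = 1.80 m/s
Δx = v₀t + ½at² = 3.00·2 + 0.5·-0.6·2² = 4.80 m

Phase 2 (accelerating): v₀ = 1.80 m/s, a = 0.8 m/s².
v² = v₀² + 2aΔx = 1.80² + 2·0.8·11 = 20.8 → v = 4.57 m/s
t = (v − v₀)/a = (4.57 − 1.80)/0.8 = 3.46 s

Phase 3 (decelerating): v₀ = 4.57 m/s, a = -2 m/s².
v = v₀ + at = 4.57 + (-2)(1.5) = 1.57 m/s
Δx = v₀t + ½at² = 4.57·1.5 + 0.5·-2·1.5² = 4.60 m

Phase 4 (accelerating): v₀ = 1.57 m/s, a = 2 m/s².
v = v₀ + at → t = (8.5 − 1.57) / 2 = 3.47 s
v² = v₀² + 2aΔx → Δx = (8.5² − 1.57²)/(2·2) = 17.5 m
Total distance = 4.80 + 11.0 + 4.60 + 17.5 = 37.8 m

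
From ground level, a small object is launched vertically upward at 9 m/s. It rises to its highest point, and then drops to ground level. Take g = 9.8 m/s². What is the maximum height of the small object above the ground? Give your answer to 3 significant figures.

Phase 1 (rising): v₀ = 9.00 m/s, a = -9.8 m/s².
v = v₀ + at → t = (0 − 9.00) / -9.8 = 0.918 s
v² = v₀² + 2aΔx → Δx = (0² − 9.00²)/(2·-9.8) = 4.13 m
Maximum height = 4.13 m

4.13 m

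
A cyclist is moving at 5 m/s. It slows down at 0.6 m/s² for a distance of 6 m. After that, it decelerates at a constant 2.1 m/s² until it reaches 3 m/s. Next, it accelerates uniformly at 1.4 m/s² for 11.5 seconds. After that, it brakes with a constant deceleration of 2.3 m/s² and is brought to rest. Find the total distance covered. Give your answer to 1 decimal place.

214.5 m

Phase 1 (decelerating): v₀ = 5.00 m/s, a = -0.6 m/s².
v² = v₀² + 2aΔx = 5.00² + 2·-0.6·6 = 17.8 → v = 4.22 m/s
t = (v − v₀)/a = (4.22 − 5.00)/-0.6 = 1.30 s

Phase 2 (decelerating): v₀ = 4.22 m/s, a = -2.1 m/s².
v = v₀ + at → t = (3 − 4.22) / -2.1 = 0.580 s
v² = v₀² + 2aΔx → Δx = (3² − 4.22²)/(2·-2.1) = 2.10 m

Phase 3 (accelerating): v₀ = 3.00 m/s, a = 1.4 m/s².
v = v₀ + at = 3.00 + (1.4)(11.5) = 19.1 m/s
Δx = v₀t + ½at² = 3.00·11.5 + 0.5·1.4·11.5² = 127 m

Phase 4 (decelerating): v₀ = 19.1 m/s, a = -2.3 m/s².
v = v₀ + at → t = (0 − 19.1) / -2.3 = 8.30 s
v² = v₀² + 2aΔx → Δx = (0² − 19.1²)/(2·-2.3) = 79.3 m
Total distance = 6.00 + 2.10 + 127 + 79.3 = 214 m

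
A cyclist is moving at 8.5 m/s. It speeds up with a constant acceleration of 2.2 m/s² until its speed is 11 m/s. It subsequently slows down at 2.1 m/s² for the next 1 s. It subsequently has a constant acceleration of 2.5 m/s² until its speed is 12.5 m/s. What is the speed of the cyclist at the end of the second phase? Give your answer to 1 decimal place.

8.9 m/s

Phase 1 (accelerating): v₀ = 8.50 m/s, a = 2.2 m/s².
v = v₀ + at → t = (11 − 8.50) / 2.2 = 1.14 s
v² = v₀² + 2aΔx → Δx = (11² − 8.50²)/(2·2.2) = 11.1 m

Phase 2 (decelerating): v₀ = 11.0 m/s, a = -2.1 m/s².
v = v₀ + at = 11.0 + (-2.1)(1) = 8.90 m/s
Δx = v₀t + ½at² = 11.0·1 + 0.5·-2.1·1² = 9.95 m
Speed at end of phase 2 = 8.90 m/s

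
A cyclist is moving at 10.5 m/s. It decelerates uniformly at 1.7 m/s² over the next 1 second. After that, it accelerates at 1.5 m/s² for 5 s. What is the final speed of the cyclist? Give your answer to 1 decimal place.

Phase 1 (decelerating): v₀ = 10.5 m/s, a = -1.7 m/s².
v = v₀ + at = 10.5 + (-1.7)(1) = 8.80 m/s
Δx = v₀t + ½at² = 10.5·1 + 0.5·-1.7·1² = 9.65 m

Phase 2 (accelerating): v₀ = 8.80 m/s, a = 1.5 m/s².
v = v₀ + at = 8.80 + (1.5)(5) = 16.3 m/s
Δx = v₀t + ½at² = 8.80·5 + 0.5·1.5·5² = 62.8 m
Final speed = 16.3 m/s

16.3 m/s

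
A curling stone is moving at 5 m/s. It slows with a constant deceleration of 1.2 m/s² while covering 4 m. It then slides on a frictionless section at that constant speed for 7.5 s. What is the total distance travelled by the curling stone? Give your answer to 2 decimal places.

Phase 1 (decelerating): v₀ = 5.00 m/s, a = -1.2 m/s².
v² = v₀² + 2aΔx = 5.00² + 2·-1.2·4 = 15.4 → v = 3.92 m/s
t = (v − v₀)/a = (3.92 − 5.00)/-1.2 = 0.896 s

Phase 2 (constant speed): v₀ = 3.92 m/s, a = 0 m/s².
v = v₀ + at = 3.92 + (0)(7.5) = 3.92 m/s
Δx = v₀t + ½at² = 3.92·7.5 + 0.5·0·7.5² = 29.4 m
Total distance = 4.00 + 29.4 = 33.4 m

33.43 m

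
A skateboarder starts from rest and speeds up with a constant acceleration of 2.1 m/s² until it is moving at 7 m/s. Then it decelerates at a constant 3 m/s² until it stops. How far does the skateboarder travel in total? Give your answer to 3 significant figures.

19.8 m

Phase 1 (accelerating): v₀ = 0 m/s, a = 2.1 m/s².
v = v₀ + at → t = (7 − 0) / 2.1 = 3.33 s
v² = v₀² + 2aΔx → Δx = (7² − 0²)/(2·2.1) = 11.7 m

Phase 2 (decelerating): v₀ = 7.00 m/s, a = -3 m/s².
v = v₀ + at → t = (0 − 7.00) / -3 = 2.33 s
v² = v₀² + 2aΔx → Δx = (0² − 7.00²)/(2·-3) = 8.17 m
Total distance = 11.7 + 8.17 = 19.8 m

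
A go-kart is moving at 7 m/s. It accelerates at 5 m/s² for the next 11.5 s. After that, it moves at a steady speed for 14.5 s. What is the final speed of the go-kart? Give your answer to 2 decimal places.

Phase 1 (accelerating): v₀ = 7.00 m/s, a = 5 m/s².
v = v₀ + at = 7.00 + (5)(11.5) = 64.5 m/s
Δx = v₀t + ½at² = 7.00·11.5 + 0.5·5·11.5² = 411 m

Phase 2 (constant speed): v₀ = 64.5 m/s, a = 0 m/s².
v = v₀ + at = 64.5 + (0)(14.5) = 64.5 m/s
Δx = v₀t + ½at² = 64.5·14.5 + 0.5·0·14.5² = 935 m
Final speed = 64.5 m/s

64.50 m/s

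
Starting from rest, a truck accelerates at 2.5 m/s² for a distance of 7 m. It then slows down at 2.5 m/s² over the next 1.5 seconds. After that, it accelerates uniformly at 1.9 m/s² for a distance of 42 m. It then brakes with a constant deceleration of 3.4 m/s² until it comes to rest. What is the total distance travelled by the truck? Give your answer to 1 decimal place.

79.2 m

Phase 1 (accelerating): v₀ = 0 m/s, a = 2.5 m/s².
v² = v₀² + 2aΔx = 0² + 2·2.5·7 = 35.0 → v = 5.92 m/s
t = (v − v₀)/a = (5.92 − 0)/2.5 = 2.37 s

Phase 2 (decelerating): v₀ = 5.92 m/s, a = -2.5 m/s².
v = v₀ + at = 5.92 + (-2.5)(1.5) = 2.17 m/s
Δx = v₀t + ½at² = 5.92·1.5 + 0.5·-2.5·1.5² = 6.06 m

Phase 3 (accelerating): v₀ = 2.17 m/s, a = 1.9 m/s².
v² = v₀² + 2aΔx = 2.17² + 2·1.9·42 = 164 → v = 12.8 m/s
t = (v − v₀)/a = (12.8 − 2.17)/1.9 = 5.61 s

Phase 4 (decelerating): v₀ = 12.8 m/s, a = -3.4 m/s².
v = v₀ + at → t = (0 − 12.8) / -3.4 = 3.77 s
v² = v₀² + 2aΔx → Δx = (0² − 12.8²)/(2·-3.4) = 24.2 m
Total distance = 7.00 + 6.06 + 42.0 + 24.2 = 79.2 m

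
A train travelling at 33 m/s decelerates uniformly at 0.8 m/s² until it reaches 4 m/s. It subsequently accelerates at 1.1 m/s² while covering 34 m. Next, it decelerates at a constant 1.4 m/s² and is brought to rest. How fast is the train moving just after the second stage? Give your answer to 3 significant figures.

9.53 m/s

Phase 1 (decelerating): v₀ = 33.0 m/s, a = -0.8 m/s².
v = v₀ + at → t = (4 − 33.0) / -0.8 = 36.2 s
v² = v₀² + 2aΔx → Δx = (4² − 33.0²)/(2·-0.8) = 671 m

Phase 2 (accelerating): v₀ = 4.00 m/s, a = 1.1 m/s².
v² = v₀² + 2aΔx = 4.00² + 2·1.1·34 = 90.8 → v = 9.53 m/s
t = (v − v₀)/a = (9.53 − 4.00)/1.1 = 5.03 s
Speed at end of phase 2 = 9.53 m/s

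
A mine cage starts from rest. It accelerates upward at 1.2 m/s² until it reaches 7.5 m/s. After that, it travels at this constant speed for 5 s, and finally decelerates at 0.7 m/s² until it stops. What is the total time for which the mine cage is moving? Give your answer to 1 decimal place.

Phase 1 (accelerating): v₀ = 0 m/s, a = 1.2 m/s².
v = v₀ + at → t = (7.5 − 0) / 1.2 = 6.25 s
v² = v₀² + 2aΔx → Δx = (7.5² − 0²)/(2·1.2) = 23.4 m

Phase 2 (constant speed): v₀ = 7.50 m/s, a = 0 m/s².
v = v₀ + at = 7.50 + (0)(5) = 7.50 m/s
Δx = v₀t + ½at² = 7.50·5 + 0.5·0·5² = 37.5 m

Phase 3 (decelerating): v₀ = 7.50 m/s, a = -0.7 m/s².
v = v₀ + at → t = (0 − 7.50) / -0.7 = 10.7 s
v² = v₀² + 2aΔx → Δx = (0² − 7.50²)/(2·-0.7) = 40.2 m
Total time = 6.25 + 5.00 + 10.7 = 22.0 s

22.0 s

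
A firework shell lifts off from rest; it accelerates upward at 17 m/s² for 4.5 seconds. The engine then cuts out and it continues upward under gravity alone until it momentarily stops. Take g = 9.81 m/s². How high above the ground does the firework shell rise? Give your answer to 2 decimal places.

Phase 1 (powered ascent): v₀ = 0 m/s, a = 17 m/s².
v = v₀ + at = 0 + (17)(4.5) = 76.5 m/s
Δx = v₀t + ½at² = 0·4.5 + 0.5·17·4.5² = 172 m

Phase 2 (coasting upward): v₀ = 76.5 m/s, a = -9.81 m/s².
v = v₀ + at → t = (0 − 76.5) / -9.81 = 7.80 s
v² = v₀² + 2aΔx → Δx = (0² − 76.5²)/(2·-9.81) = 298 m
Maximum height = 172 + 298 = 470 m

470.40 m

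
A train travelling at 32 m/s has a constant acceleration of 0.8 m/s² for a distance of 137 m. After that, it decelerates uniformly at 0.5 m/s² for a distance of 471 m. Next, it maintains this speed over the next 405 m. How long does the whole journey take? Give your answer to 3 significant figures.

Phase 1 (accelerating): v₀ = 32.0 m/s, a = 0.8 m/s².
v² = v₀² + 2aΔx = 32.0² + 2·0.8·137 = 1240 → v = 35.3 m/s
t = (v − v₀)/a = (35.3 − 32.0)/0.8 = 4.07 s

Phase 2 (decelerating): v₀ = 35.3 m/s, a = -0.5 m/s².
v² = v₀² + 2aΔx = 35.3² + 2·-0.5·471 = 772 → v = 27.8 m/s
t = (v − v₀)/a = (27.8 − 35.3)/-0.5 = 14.9 s

Phase 3 (constant speed): v₀ = 27.8 m/s, a = 0 m/s².
Constant speed: t = d/v = 405/27.8 = 14.6 s
Total time = 4.07 + 14.9 + 14.6 = 33.6 s

33.6 s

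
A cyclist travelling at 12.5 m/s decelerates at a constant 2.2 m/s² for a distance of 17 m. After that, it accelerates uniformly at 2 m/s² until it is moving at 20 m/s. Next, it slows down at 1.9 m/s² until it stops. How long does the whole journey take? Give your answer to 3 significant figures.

Phase 1 (decelerating): v₀ = 12.5 m/s, a = -2.2 m/s².
v² = v₀² + 2aΔx = 12.5² + 2·-2.2·17 = 81.4 → v = 9.02 m/s
t = (v − v₀)/a = (9.02 − 12.5)/-2.2 = 1.58 s

Phase 2 (accelerating): v₀ = 9.02 m/s, a = 2 m/s².
v = v₀ + at → t = (20 − 9.02) / 2 = 5.49 s
v² = v₀² + 2aΔx → Δx = (20² − 9.02²)/(2·2) = 79.6 m

Phase 3 (decelerating): v₀ = 20.0 m/s, a = -1.9 m/s².
v = v₀ + at → t = (0 − 20.0) / -1.9 = 10.5 s
v² = v₀² + 2aΔx → Δx = (0² − 20.0²)/(2·-1.9) = 105 m
Total time = 1.58 + 5.49 + 10.5 = 17.6 s

17.6 s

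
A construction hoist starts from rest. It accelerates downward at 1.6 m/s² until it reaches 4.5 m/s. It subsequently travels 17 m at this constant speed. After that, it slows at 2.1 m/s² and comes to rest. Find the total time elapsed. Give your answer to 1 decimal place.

8.7 s

Phase 1 (accelerating): v₀ = 0 m/s, a = 1.6 m/s².
v = v₀ + at → t = (4.5 − 0) / 1.6 = 2.81 s
v² = v₀² + 2aΔx → Δx = (4.5² − 0²)/(2·1.6) = 6.33 m

Phase 2 (constant speed): v₀ = 4.50 m/s, a = 0 m/s².
Constant speed: t = d/v = 17/4.50 = 3.78 s

Phase 3 (decelerating): v₀ = 4.50 m/s, a = -2.1 m/s².
v = v₀ + at → t = (0 − 4.50) / -2.1 = 2.14 s
v² = v₀² + 2aΔx → Δx = (0² − 4.50²)/(2·-2.1) = 4.82 m
Total time = 2.81 + 3.78 + 2.14 = 8.73 s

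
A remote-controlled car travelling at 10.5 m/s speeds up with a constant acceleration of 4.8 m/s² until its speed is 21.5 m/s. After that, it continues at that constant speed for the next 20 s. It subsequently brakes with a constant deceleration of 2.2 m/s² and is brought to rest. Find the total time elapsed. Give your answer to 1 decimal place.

32.1 s

Phase 1 (accelerating): v₀ = 10.5 m/s, a = 4.8 m/s².
v = v₀ + at → t = (21.5 − 10.5) / 4.8 = 2.29 s
v² = v₀² + 2aΔx → Δx = (21.5² − 10.5²)/(2·4.8) = 36.7 m

Phase 2 (constant speed): v₀ = 21.5 m/s, a = 0 m/s².
v = v₀ + at = 21.5 + (0)(20) = 21.5 m/s
Δx = v₀t + ½at² = 21.5·20 + 0.5·0·20² = 430 m

Phase 3 (decelerating): v₀ = 21.5 m/s, a = -2.2 m/s².
v = v₀ + at → t = (0 − 21.5) / -2.2 = 9.77 s
v² = v₀² + 2aΔx → Δx = (0² − 21.5²)/(2·-2.2) = 105 m
Total time = 2.29 + 20.0 + 9.77 = 32.1 s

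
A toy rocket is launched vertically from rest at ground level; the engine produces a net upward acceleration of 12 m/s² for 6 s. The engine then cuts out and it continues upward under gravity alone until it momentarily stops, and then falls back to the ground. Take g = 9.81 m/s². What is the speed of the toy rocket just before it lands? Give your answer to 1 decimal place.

Phase 1 (powered ascent): v₀ = 0 m/s, a = 12 m/s².
v = v₀ + at = 0 + (12)(6) = 72.0 m/s
Δx = v₀t + ½at² = 0·6 + 0.5·12·6² = 216 m

Phase 2 (coasting upward): v₀ = 72.0 m/s, a = -9.81 m/s².
v = v₀ + at → t = (0 − 72.0) / -9.81 = 7.34 s
v² = v₀² + 2aΔx → Δx = (0² − 72.0²)/(2·-9.81) = 264 m

Phase 3 (free fall): v₀ = 0 m/s, a = -9.81 m/s².
Falls 480 m from rest: t = √(2·480/9.81) = 9.89 s; v = g·t = 97.1 m/s.
Impact speed = 97.1 m/s

97.1 m/s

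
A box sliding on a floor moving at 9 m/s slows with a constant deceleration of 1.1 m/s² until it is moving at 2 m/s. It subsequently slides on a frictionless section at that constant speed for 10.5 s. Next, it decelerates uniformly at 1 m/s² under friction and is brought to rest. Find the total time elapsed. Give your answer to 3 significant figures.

18.9 s

Phase 1 (decelerating): v₀ = 9.00 m/s, a = -1.1 m/s².
v = v₀ + at → t = (2 − 9.00) / -1.1 = 6.36 s
v² = v₀² + 2aΔx → Δx = (2² − 9.00²)/(2·-1.1) = 35.0 m

Phase 2 (constant speed): v₀ = 2.00 m/s, a = 0 m/s².
v = v₀ + at = 2.00 + (0)(10.5) = 2.00 m/s
Δx = v₀t + ½at² = 2.00·10.5 + 0.5·0·10.5² = 21.0 m

Phase 3 (decelerating): v₀ = 2.00 m/s, a = -1 m/s².
v = v₀ + at → t = (0 − 2.00) / -1 = 2.00 s
v² = v₀² + 2aΔx → Δx = (0² − 2.00²)/(2·-1) = 2.00 m
Total time = 6.36 + 10.5 + 2.00 = 18.9 s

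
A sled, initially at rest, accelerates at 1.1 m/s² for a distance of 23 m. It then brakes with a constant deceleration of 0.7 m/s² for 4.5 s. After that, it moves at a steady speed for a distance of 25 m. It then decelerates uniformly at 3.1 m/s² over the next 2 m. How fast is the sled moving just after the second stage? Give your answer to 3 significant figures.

3.96 m/s

Phase 1 (accelerating): v₀ = 0 m/s, a = 1.1 m/s².
v² = v₀² + 2aΔx = 0² + 2·1.1·23 = 50.6 → v = 7.11 m/s
t = (v − v₀)/a = (7.11 − 0)/1.1 = 6.47 s

Phase 2 (decelerating): v₀ = 7.11 m/s, a = -0.7 m/s².
v = v₀ + at = 7.11 + (-0.7)(4.5) = 3.96 m/s
Δx = v₀t + ½at² = 7.11·4.5 + 0.5·-0.7·4.5² = 24.9 m
Speed at end of phase 2 = 3.96 m/s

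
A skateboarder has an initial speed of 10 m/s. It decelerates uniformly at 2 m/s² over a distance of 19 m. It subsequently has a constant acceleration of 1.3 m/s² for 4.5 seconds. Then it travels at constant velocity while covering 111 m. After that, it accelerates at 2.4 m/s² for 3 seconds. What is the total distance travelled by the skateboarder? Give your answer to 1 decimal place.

Phase 1 (decelerating): v₀ = 10.0 m/s, a = -2 m/s².
v² = v₀² + 2aΔx = 10.0² + 2·-2·19 = 24.0 → v = 4.90 m/s
t = (v − v₀)/a = (4.90 − 10.0)/-2 = 2.55 s

Phase 2 (accelerating): v₀ = 4.90 m/s, a = 1.3 m/s².
v = v₀ + at = 4.90 + (1.3)(4.5) = 10.7 m/s
Δx = v₀t + ½at² = 4.90·4.5 + 0.5·1.3·4.5² = 35.2 m

Phase 3 (constant speed): v₀ = 10.7 m/s, a = 0 m/s².
Constant speed: t = d/v = 111/10.7 = 10.3 s

Phase 4 (accelerating): v₀ = 10.7 m/s, a = 2.4 m/s².
v = v₀ + at = 10.7 + (2.4)(3) = 17.9 m/s
Δx = v₀t + ½at² = 10.7·3 + 0.5·2.4·3² = 43.0 m
Total distance = 19.0 + 35.2 + 111 + 43.0 = 208 m

208.3 m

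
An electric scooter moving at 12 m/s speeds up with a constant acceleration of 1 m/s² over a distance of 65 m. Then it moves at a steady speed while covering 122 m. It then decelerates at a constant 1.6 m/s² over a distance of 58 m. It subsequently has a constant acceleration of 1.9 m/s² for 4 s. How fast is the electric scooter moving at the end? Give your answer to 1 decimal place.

17.0 m/s

Phase 1 (accelerating): v₀ = 12.0 m/s, a = 1 m/s².
v² = v₀² + 2aΔx = 12.0² + 2·1·65 = 274 → v = 16.6 m/s
t = (v − v₀)/a = (16.6 − 12.0)/1 = 4.55 s

Phase 2 (constant speed): v₀ = 16.6 m/s, a = 0 m/s².
Constant speed: t = d/v = 122/16.6 = 7.37 s

Phase 3 (decelerating): v₀ = 16.6 m/s, a = -1.6 m/s².
v² = v₀² + 2aΔx = 16.6² + 2·-1.6·58 = 88.4 → v = 9.40 m/s
t = (v − v₀)/a = (9.40 − 16.6)/-1.6 = 4.47 s

Phase 4 (accelerating): v₀ = 9.40 m/s, a = 1.9 m/s².
v = v₀ + at = 9.40 + (1.9)(4) = 17.0 m/s
Δx = v₀t + ½at² = 9.40·4 + 0.5·1.9·4² = 52.8 m
Final speed = 17.0 m/s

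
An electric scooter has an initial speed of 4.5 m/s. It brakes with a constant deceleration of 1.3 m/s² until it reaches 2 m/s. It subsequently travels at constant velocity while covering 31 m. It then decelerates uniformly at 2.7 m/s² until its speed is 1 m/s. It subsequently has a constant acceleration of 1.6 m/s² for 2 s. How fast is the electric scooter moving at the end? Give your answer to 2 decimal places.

4.20 m/s

Phase 1 (decelerating): v₀ = 4.50 m/s, a = -1.3 m/s².
v = v₀ + at → t = (2 − 4.50) / -1.3 = 1.92 s
v² = v₀² + 2aΔx → Δx = (2² − 4.50²)/(2·-1.3) = 6.25 m

Phase 2 (constant speed): v₀ = 2.00 m/s, a = 0 m/s².
Constant speed: t = d/v = 31/2.00 = 15.5 s

Phase 3 (decelerating): v₀ = 2.00 m/s, a = -2.7 m/s².
v = v₀ + at → t = (1 − 2.00) / -2.7 = 0.370 s
v² = v₀² + 2aΔx → Δx = (1² − 2.00²)/(2·-2.7) = 0.556 m

Phase 4 (accelerating): v₀ = 1.00 m/s, a = 1.6 m/s².
v = v₀ + at = 1.00 + (1.6)(2) = 4.20 m/s
Δx = v₀t + ½at² = 1.00·2 + 0.5·1.6·2² = 5.20 m
Final speed = 4.20 m/s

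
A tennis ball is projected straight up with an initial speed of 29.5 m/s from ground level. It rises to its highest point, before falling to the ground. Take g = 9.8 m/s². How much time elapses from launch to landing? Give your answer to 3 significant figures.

6.02 s

Phase 1 (rising): v₀ = 29.5 m/s, a = -9.8 m/s².
v = v₀ + at → t = (0 − 29.5) / -9.8 = 3.01 s
v² = v₀² + 2aΔx → Δx = (0² − 29.5²)/(2·-9.8) = 44.4 m

Phase 2 (falling): v₀ = 0 m/s, a = -9.8 m/s².
Falls 44.4 m from rest: t = √(2·44.4/9.8) = 3.01 s; v = g·t = 29.5 m/s.
Total time = 3.01 + 3.01 = 6.02 s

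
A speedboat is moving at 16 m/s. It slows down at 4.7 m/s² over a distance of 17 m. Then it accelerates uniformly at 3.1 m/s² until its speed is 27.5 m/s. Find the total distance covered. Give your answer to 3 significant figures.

Phase 1 (decelerating): v₀ = 16.0 m/s, a = -4.7 m/s².
v² = v₀² + 2aΔx = 16.0² + 2·-4.7·17 = 96.2 → v = 9.81 m/s
t = (v − v₀)/a = (9.81 − 16.0)/-4.7 = 1.32 s

Phase 2 (accelerating): v₀ = 9.81 m/s, a = 3.1 m/s².
v = v₀ + at → t = (27.5 − 9.81) / 3.1 = 5.71 s
v² = v₀² + 2aΔx → Δx = (27.5² − 9.81²)/(2·3.1) = 106 m
Total distance = 17.0 + 106 = 123 m

123 m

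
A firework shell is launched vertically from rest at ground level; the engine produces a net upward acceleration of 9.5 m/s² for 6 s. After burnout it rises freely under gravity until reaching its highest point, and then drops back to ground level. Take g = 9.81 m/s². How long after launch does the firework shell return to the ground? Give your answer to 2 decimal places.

Phase 1 (powered ascent): v₀ = 0 m/s, a = 9.5 m/s².
v = v₀ + at = 0 + (9.5)(6) = 57.0 m/s
Δx = v₀t + ½at² = 0·6 + 0.5·9.5·6² = 171 m

Phase 2 (coasting upward): v₀ = 57.0 m/s, a = -9.81 m/s².
v = v₀ + at → t = (0 − 57.0) / -9.81 = 5.81 s
v² = v₀² + 2aΔx → Δx = (0² − 57.0²)/(2·-9.81) = 166 m

Phase 3 (free fall): v₀ = 0 m/s, a = -9.81 m/s².
Falls 337 m from rest: t = √(2·337/9.81) = 8.28 s; v = g·t = 81.3 m/s.
Total time = 6.00 + 5.81 + 8.28 = 20.1 s

20.09 s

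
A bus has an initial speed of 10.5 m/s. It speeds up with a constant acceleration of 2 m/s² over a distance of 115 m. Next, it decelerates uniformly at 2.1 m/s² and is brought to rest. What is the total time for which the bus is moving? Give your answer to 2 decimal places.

18.06 s

Phase 1 (accelerating): v₀ = 10.5 m/s, a = 2 m/s².
v² = v₀² + 2aΔx = 10.5² + 2·2·115 = 570 → v = 23.9 m/s
t = (v − v₀)/a = (23.9 − 10.5)/2 = 6.69 s

Phase 2 (decelerating): v₀ = 23.9 m/s, a = -2.1 m/s².
v = v₀ + at → t = (0 − 23.9) / -2.1 = 11.4 s
v² = v₀² + 2aΔx → Δx = (0² − 23.9²)/(2·-2.1) = 136 m
Total time = 6.69 + 11.4 = 18.1 s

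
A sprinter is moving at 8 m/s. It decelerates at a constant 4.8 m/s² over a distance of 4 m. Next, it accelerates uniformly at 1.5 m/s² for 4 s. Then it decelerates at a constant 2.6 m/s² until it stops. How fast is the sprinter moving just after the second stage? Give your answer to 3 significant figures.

Phase 1 (decelerating): v₀ = 8.00 m/s, a = -4.8 m/s².
v² = v₀² + 2aΔx = 8.00² + 2·-4.8·4 = 25.6 → v = 5.06 m/s
t = (v − v₀)/a = (5.06 − 8.00)/-4.8 = 0.613 s

Phase 2 (accelerating): v₀ = 5.06 m/s, a = 1.5 m/s².
v = v₀ + at = 5.06 + (1.5)(4) = 11.1 m/s
Δx = v₀t + ½at² = 5.06·4 + 0.5·1.5·4² = 32.2 m
Speed at end of phase 2 = 11.1 m/s

11.1 m/s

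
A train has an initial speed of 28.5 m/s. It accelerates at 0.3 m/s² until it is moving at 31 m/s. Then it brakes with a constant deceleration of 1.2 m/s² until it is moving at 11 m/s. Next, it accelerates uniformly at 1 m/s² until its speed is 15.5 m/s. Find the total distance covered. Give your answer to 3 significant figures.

Phase 1 (accelerating): v₀ = 28.5 m/s, a = 0.3 m/s².
v = v₀ + at → t = (31 − 28.5) / 0.3 = 8.33 s
v² = v₀² + 2aΔx → Δx = (31² − 28.5²)/(2·0.3) = 248 m

Phase 2 (decelerating): v₀ = 31.0 m/s, a = -1.2 m/s².
v = v₀ + at → t = (11 − 31.0) / -1.2 = 16.7 s
v² = v₀² + 2aΔx → Δx = (11² − 31.0²)/(2·-1.2) = 350 m

Phase 3 (accelerating): v₀ = 11.0 m/s, a = 1 m/s².
v = v₀ + at → t = (15.5 − 11.0) / 1 = 4.50 s
v² = v₀² + 2aΔx → Δx = (15.5² − 11.0²)/(2·1) = 59.6 m
Total distance = 248 + 350 + 59.6 = 658 m

658 m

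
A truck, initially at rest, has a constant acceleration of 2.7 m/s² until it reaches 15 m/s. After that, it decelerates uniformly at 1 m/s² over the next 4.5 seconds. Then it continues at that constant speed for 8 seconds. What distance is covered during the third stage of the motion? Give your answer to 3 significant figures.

Phase 1 (accelerating): v₀ = 0 m/s, a = 2.7 m/s².
v = v₀ + at → t = (15 − 0) / 2.7 = 5.56 s
v² = v₀² + 2aΔx → Δx = (15² − 0²)/(2·2.7) = 41.7 m

Phase 2 (decelerating): v₀ = 15.0 m/s, a = -1 m/s².
v = v₀ + at = 15.0 + (-1)(4.5) = 10.5 m/s
Δx = v₀t + ½at² = 15.0·4.5 + 0.5·-1·4.5² = 57.4 m

Phase 3 (constant speed): v₀ = 10.5 m/s, a = 0 m/s².
v = v₀ + at = 10.5 + (0)(8) = 10.5 m/s
Δx = v₀t + ½at² = 10.5·8 + 0.5·0·8² = 84.0 m
Distance in phase 3 = 84.0 m

84.0 m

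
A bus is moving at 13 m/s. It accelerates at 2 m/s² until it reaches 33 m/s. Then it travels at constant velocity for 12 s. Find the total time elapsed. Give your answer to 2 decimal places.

Phase 1 (accelerating): v₀ = 13.0 m/s, a = 2 m/s².
v = v₀ + at → t = (33 − 13.0) / 2 = 10.0 s
v² = v₀² + 2aΔx → Δx = (33² − 13.0²)/(2·2) = 230 m

Phase 2 (constant speed): v₀ = 33.0 m/s, a = 0 m/s².
v = v₀ + at = 33.0 + (0)(12) = 33.0 m/s
Δx = v₀t + ½at² = 33.0·12 + 0.5·0·12² = 396 m
Total time = 10.0 + 12.0 = 22.0 s

22.00 s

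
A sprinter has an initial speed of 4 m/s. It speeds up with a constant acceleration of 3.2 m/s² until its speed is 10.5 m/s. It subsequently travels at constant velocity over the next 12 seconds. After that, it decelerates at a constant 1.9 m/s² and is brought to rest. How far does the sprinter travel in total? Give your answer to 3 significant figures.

Phase 1 (accelerating): v₀ = 4.00 m/s, a = 3.2 m/s².
v = v₀ + at → t = (10.5 − 4.00) / 3.2 = 2.03 s
v² = v₀² + 2aΔx → Δx = (10.5² − 4.00²)/(2·3.2) = 14.7 m

Phase 2 (constant speed): v₀ = 10.5 m/s, a = 0 m/s².
v = v₀ + at = 10.5 + (0)(12) = 10.5 m/s
Δx = v₀t + ½at² = 10.5·12 + 0.5·0·12² = 126 m

Phase 3 (decelerating): v₀ = 10.5 m/s, a = -1.9 m/s².
v = v₀ + at → t = (0 − 10.5) / -1.9 = 5.53 s
v² = v₀² + 2aΔx → Δx = (0² − 10.5²)/(2·-1.9) = 29.0 m
Total distance = 14.7 + 126 + 29.0 = 170 m

170 m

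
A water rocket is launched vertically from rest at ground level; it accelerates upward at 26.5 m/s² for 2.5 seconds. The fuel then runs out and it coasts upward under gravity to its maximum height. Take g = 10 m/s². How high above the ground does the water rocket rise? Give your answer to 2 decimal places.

302.27 m

Phase 1 (powered ascent): v₀ = 0 m/s, a = 26.5 m/s².
v = v₀ + at = 0 + (26.5)(2.5) = 66.2 m/s
Δx = v₀t + ½at² = 0·2.5 + 0.5·26.5·2.5² = 82.8 m

Phase 2 (coasting upward): v₀ = 66.2 m/s, a = -10 m/s².
v = v₀ + at → t = (0 − 66.2) / -10 = 6.62 s
v² = v₀² + 2aΔx → Δx = (0² − 66.2²)/(2·-10) = 219 m
Maximum height = 82.8 + 219 = 302 m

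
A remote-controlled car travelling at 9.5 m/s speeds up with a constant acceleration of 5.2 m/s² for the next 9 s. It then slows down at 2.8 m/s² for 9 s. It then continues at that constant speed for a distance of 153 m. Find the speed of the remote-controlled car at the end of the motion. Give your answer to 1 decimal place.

31.1 m/s

Phase 1 (accelerating): v₀ = 9.50 m/s, a = 5.2 m/s².
v = v₀ + at = 9.50 + (5.2)(9) = 56.3 m/s
Δx = v₀t + ½at² = 9.50·9 + 0.5·5.2·9² = 296 m

Phase 2 (decelerating): v₀ = 56.3 m/s, a = -2.8 m/s².
v = v₀ + at = 56.3 + (-2.8)(9) = 31.1 m/s
Δx = v₀t + ½at² = 56.3·9 + 0.5·-2.8·9² = 393 m

Phase 3 (constant speed): v₀ = 31.1 m/s, a = 0 m/s².
Constant speed: t = d/v = 153/31.1 = 4.92 s
Final speed = 31.1 m/s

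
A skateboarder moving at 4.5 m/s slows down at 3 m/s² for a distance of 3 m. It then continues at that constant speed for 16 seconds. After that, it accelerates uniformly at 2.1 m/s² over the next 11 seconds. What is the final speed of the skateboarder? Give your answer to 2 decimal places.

24.60 m/s

Phase 1 (decelerating): v₀ = 4.50 m/s, a = -3 m/s².
v² = v₀² + 2aΔx = 4.50² + 2·-3·3 = 2.25 → v = 1.50 m/s
t = (v − v₀)/a = (1.50 − 4.50)/-3 = 1.00 s

Phase 2 (constant speed): v₀ = 1.50 m/s, a = 0 m/s².
v = v₀ + at = 1.50 + (0)(16) = 1.50 m/s
Δx = v₀t + ½at² = 1.50·16 + 0.5·0·16² = 24.0 m

Phase 3 (accelerating): v₀ = 1.50 m/s, a = 2.1 m/s².
v = v₀ + at = 1.50 + (2.1)(11) = 24.6 m/s
Δx = v₀t + ½at² = 1.50·11 + 0.5·2.1·11² = 144 m
Final speed = 24.6 m/s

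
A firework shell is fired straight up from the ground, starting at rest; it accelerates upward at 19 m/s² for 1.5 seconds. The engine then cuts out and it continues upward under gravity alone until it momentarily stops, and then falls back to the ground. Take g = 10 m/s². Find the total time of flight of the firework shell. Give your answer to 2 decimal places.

Phase 1 (powered ascent): v₀ = 0 m/s, a = 19 m/s².
v = v₀ + at = 0 + (19)(1.5) = 28.5 m/s
Δx = v₀t + ½at² = 0·1.5 + 0.5·19·1.5² = 21.4 m

Phase 2 (coasting upward): v₀ = 28.5 m/s, a = -10 m/s².
v = v₀ + at → t = (0 − 28.5) / -10 = 2.85 s
v² = v₀² + 2aΔx → Δx = (0² − 28.5²)/(2·-10) = 40.6 m

Phase 3 (free fall): v₀ = 0 m/s, a = -10 m/s².
Falls 62.0 m from rest: t = √(2·62.0/10) = 3.52 s; v = g·t = 35.2 m/s.
Total time = 1.50 + 2.85 + 3.52 = 7.87 s

7.87 s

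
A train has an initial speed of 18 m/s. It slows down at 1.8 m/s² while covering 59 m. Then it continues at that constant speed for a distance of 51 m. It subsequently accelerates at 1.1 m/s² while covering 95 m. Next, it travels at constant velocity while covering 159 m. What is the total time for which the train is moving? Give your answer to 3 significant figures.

Phase 1 (decelerating): v₀ = 18.0 m/s, a = -1.8 m/s².
v² = v₀² + 2aΔx = 18.0² + 2·-1.8·59 = 112 → v = 10.6 m/s
t = (v − v₀)/a = (10.6 − 18.0)/-1.8 = 4.13 s

Phase 2 (constant speed): v₀ = 10.6 m/s, a = 0 m/s².
Constant speed: t = d/v = 51/10.6 = 4.83 s

Phase 3 (accelerating): v₀ = 10.6 m/s, a = 1.1 m/s².
v² = v₀² + 2aΔx = 10.6² + 2·1.1·95 = 321 → v = 17.9 m/s
t = (v − v₀)/a = (17.9 − 10.6)/1.1 = 6.67 s

Phase 4 (constant speed): v₀ = 17.9 m/s, a = 0 m/s².
Constant speed: t = d/v = 159/17.9 = 8.88 s
Total time = 4.13 + 4.83 + 6.67 + 8.88 = 24.5 s

24.5 s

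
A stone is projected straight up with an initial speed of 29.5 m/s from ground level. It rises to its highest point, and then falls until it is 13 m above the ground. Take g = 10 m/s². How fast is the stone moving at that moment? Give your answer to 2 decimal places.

24.70 m/s

Phase 1 (rising): v₀ = 29.5 m/s, a = -10 m/s².
v = v₀ + at → t = (0 − 29.5) / -10 = 2.95 s
v² = v₀² + 2aΔx → Δx = (0² − 29.5²)/(2·-10) = 43.5 m

Phase 2 (falling): v₀ = 0 m/s, a = -10 m/s².
Falls 30.5 m from rest: t = √(2·30.5/10) = 2.47 s; v = g·t = 24.7 m/s.
Final speed = 24.7 m/s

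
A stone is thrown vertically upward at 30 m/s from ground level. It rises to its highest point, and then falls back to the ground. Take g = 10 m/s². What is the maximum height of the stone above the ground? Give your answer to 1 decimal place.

Phase 1 (rising): v₀ = 30.0 m/s, a = -10 m/s².
v = v₀ + at → t = (0 − 30.0) / -10 = 3.00 s
v² = v₀² + 2aΔx → Δx = (0² − 30.0²)/(2·-10) = 45.0 m
Maximum height = 45.0 m

45.0 m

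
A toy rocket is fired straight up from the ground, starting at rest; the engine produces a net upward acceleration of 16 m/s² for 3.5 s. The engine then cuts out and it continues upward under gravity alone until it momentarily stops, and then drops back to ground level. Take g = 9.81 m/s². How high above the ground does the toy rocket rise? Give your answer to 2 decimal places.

Phase 1 (powered ascent): v₀ = 0 m/s, a = 16 m/s².
v = v₀ + at = 0 + (16)(3.5) = 56.0 m/s
Δx = v₀t + ½at² = 0·3.5 + 0.5·16·3.5² = 98.0 m

Phase 2 (coasting upward): v₀ = 56.0 m/s, a = -9.81 m/s².
v = v₀ + at → t = (0 − 56.0) / -9.81 = 5.71 s
v² = v₀² + 2aΔx → Δx = (0² − 56.0²)/(2·-9.81) = 160 m
Maximum height = 98.0 + 160 = 258 m

257.84 m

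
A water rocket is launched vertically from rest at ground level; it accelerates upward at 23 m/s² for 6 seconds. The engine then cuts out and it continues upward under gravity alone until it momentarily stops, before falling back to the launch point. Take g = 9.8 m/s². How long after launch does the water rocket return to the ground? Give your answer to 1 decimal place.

36.9 s

Phase 1 (powered ascent): v₀ = 0 m/s, a = 23 m/s².
v = v₀ + at = 0 + (23)(6) = 138 m/s
Δx = v₀t + ½at² = 0·6 + 0.5·23·6² = 414 m

Phase 2 (coasting upward): v₀ = 138 m/s, a = -9.8 m/s².
v = v₀ + at → t = (0 − 138) / -9.8 = 14.1 s
v² = v₀² + 2aΔx → Δx = (0² − 138²)/(2·-9.8) = 972 m

Phase 3 (free fall): v₀ = 0 m/s, a = -9.8 m/s².
Falls 1390 m from rest: t = √(2·1390/9.8) = 16.8 s; v = g·t = 165 m/s.
Total time = 6.00 + 14.1 + 16.8 = 36.9 s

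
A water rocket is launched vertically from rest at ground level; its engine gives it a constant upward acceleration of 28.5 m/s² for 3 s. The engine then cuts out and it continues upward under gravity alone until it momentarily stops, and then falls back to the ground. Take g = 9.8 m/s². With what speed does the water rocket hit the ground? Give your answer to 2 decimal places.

Phase 1 (powered ascent): v₀ = 0 m/s, a = 28.5 m/s².
v = v₀ + at = 0 + (28.5)(3) = 85.5 m/s
Δx = v₀t + ½at² = 0·3 + 0.5·28.5·3² = 128 m

Phase 2 (coasting upward): v₀ = 85.5 m/s, a = -9.8 m/s².
v = v₀ + at → t = (0 − 85.5) / -9.8 = 8.72 s
v² = v₀² + 2aΔx → Δx = (0² − 85.5²)/(2·-9.8) = 373 m

Phase 3 (free fall): v₀ = 0 m/s, a = -9.8 m/s².
Falls 501 m from rest: t = √(2·501/9.8) = 10.1 s; v = g·t = 99.1 m/s.
Impact speed = 99.1 m/s

99.12 m/s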